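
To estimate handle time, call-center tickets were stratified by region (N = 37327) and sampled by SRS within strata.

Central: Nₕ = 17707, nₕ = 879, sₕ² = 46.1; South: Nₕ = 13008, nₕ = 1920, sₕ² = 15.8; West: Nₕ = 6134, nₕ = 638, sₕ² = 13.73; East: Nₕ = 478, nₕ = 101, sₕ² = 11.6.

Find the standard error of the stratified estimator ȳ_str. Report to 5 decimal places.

0.11227

Var(ȳ_str) = Σₕ Wₕ²(1 − fₕ)sₕ²/nₕ with Wₕ = Nₕ/N, N = 37327.
Central: Wₕ = 0.47437512; term = 0.47437512²·(1 − 0.04964138)·46.1/879 = 0.011216139.
South: Wₕ = 0.34848769; term = 0.34848769²·(1 − 0.14760148)·15.8/1920 = 8.5187021 × 10^-4.
West: Wₕ = 0.16433145; term = 0.16433145²·(1 − 0.10401043)·13.73/638 = 5.2070792 × 10^-4.
East: Wₕ = 0.01280574; term = 0.01280574²·(1 − 0.21129707)·11.6/101 = 1.4854556 × 10^-5.
Sum = 0.012603572.
SE = √(0.012603572) = 0.11227.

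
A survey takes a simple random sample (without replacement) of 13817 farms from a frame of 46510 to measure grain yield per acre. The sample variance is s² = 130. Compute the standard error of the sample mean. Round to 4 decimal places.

Under SRS without replacement, Var(ȳ) = (1 − f)·s²/n with f = n/N = 13817/46510 = 0.29707590.
Var(ȳ) = (1 − 0.29707590)·130/13817 = 0.70292410·0.0094086994 = 0.0066136016.
SE(ȳ) = √(0.0066136016) = 0.0813.

0.0813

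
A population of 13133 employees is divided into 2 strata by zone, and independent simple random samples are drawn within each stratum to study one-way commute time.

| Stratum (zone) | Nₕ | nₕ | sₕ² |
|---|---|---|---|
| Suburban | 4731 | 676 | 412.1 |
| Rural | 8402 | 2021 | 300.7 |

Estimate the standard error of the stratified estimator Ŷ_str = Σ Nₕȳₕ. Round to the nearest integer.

Var(Ŷ_str) = Σₕ Nₕ²(1 − fₕ)sₕ²/nₕ.
Suburban: 4731²·(1 − 676/4731)·412.1/676 = 1.1694987 × 10^7.
Rural: 8402²·(1 − 2021/8402)·300.7/2021 = 7.9769806 × 10^6.
Sum = 1.9671968 × 10^7.
SE = √(1.9671968 × 10^7) = 4435.

4435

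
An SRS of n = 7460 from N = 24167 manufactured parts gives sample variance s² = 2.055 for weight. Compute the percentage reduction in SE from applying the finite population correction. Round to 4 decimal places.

f = n/N = 7460/24167 = 0.30868540.
SE_no-fpc = √(s²/n) = 0.016597264; SE_fpc = √((1−f)s²/n) = 0.01379985.
Ratio = √(1−f) = 0.83145331. Reduction = 100·(1 − 0.83145331) = 16.8547%.

16.8547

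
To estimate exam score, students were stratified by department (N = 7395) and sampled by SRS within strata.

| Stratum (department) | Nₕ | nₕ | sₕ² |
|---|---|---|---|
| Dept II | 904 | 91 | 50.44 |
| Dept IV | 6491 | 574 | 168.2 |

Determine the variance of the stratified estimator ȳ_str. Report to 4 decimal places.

Var(ȳ_str) = Σₕ Wₕ²(1 − fₕ)sₕ²/nₕ with Wₕ = Nₕ/N, N = 7395.
Dept II: Wₕ = 0.12224476; term = 0.12224476²·(1 − 0.10066372)·50.44/91 = 0.0074493144.
Dept IV: Wₕ = 0.87775524; term = 0.87775524²·(1 − 0.08843013)·168.2/574 = 0.20580263.
Sum = 0.21325194.

0.2133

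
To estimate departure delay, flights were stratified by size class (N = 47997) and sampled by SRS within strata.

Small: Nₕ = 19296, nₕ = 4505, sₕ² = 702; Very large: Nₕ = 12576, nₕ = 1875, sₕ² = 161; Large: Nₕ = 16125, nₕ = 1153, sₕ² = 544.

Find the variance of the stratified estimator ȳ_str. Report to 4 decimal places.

0.0738

Var(ȳ_str) = Σₕ Wₕ²(1 − fₕ)sₕ²/nₕ with Wₕ = Nₕ/N, N = 47997.
Small: Wₕ = 0.40202513; term = 0.40202513²·(1 − 0.23346808)·702/4505 = 0.019305407.
Very large: Wₕ = 0.26201638; term = 0.26201638²·(1 − 0.14909351)·161/1875 = 0.0050160668.
Large: Wₕ = 0.33595850; term = 0.33595850²·(1 − 0.07150388)·544/1153 = 0.049444837.
Sum = 0.073766311.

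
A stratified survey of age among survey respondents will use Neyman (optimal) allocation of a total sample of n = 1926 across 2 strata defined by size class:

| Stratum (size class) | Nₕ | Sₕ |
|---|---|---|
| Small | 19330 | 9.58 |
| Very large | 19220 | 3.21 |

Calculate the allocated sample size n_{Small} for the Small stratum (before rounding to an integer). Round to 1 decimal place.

1444.7

Neyman allocation: nₕ = n·NₕSₕ / Σⱼ NⱼSⱼ.
Σ NⱼSⱼ = 19330·9.58 + 19220·3.21 = 246877.6.
n_{Small} = 1926·19330·9.58 / 246877.6 = 1444.7.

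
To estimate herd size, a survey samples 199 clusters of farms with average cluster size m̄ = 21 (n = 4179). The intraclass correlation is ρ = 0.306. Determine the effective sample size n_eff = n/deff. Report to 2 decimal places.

deff = 1 + (21 − 1)·0.306 = 1 + 6.12 = 7.12.
n_eff = 4179 / 7.12 = 586.94.

586.94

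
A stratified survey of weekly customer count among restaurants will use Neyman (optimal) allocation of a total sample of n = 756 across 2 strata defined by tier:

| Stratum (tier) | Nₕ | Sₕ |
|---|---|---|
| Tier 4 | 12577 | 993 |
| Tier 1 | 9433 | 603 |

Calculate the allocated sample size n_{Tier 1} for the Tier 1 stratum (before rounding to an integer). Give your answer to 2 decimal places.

Neyman allocation: nₕ = n·NₕSₕ / Σⱼ NⱼSⱼ.
Σ NⱼSⱼ = 12577·993 + 9433·603 = 1.817706 × 10^7.
n_{Tier 1} = 756·9433·603 / (1.817706 × 10^7) = 236.57.

236.57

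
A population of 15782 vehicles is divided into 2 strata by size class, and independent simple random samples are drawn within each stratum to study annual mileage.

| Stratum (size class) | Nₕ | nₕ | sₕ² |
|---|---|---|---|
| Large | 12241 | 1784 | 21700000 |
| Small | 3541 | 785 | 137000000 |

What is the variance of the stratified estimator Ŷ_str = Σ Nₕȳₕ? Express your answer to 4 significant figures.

Var(Ŷ_str) = Σₕ Nₕ²(1 − fₕ)sₕ²/nₕ.
Large: 12241²·(1 − 1784/12241)·21700000/1784 = 1.557001 × 10^12.
Small: 3541²·(1 − 785/3541)·137000000/785 = 1.7031624 × 10^12.
Sum = 3.2601634 × 10^12.

3.260 × 10^12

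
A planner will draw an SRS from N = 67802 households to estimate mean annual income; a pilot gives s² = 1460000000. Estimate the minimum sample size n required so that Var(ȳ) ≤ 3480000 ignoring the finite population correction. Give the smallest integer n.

420

Without fpc, n₀ = s²/D = 1460000000/3480000 = 419.5402.
Rounding up, n = 420.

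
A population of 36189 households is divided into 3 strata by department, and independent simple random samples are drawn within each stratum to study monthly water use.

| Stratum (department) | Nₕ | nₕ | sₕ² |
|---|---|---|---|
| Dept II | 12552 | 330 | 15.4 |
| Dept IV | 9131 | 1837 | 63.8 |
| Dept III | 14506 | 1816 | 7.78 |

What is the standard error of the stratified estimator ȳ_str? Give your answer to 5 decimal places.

Var(ȳ_str) = Σₕ Wₕ²(1 − fₕ)sₕ²/nₕ with Wₕ = Nₕ/N, N = 36189.
Dept II: Wₕ = 0.34684573; term = 0.34684573²·(1 − 0.02629063)·15.4/330 = 0.0054664934.
Dept IV: Wₕ = 0.25231424; term = 0.25231424²·(1 − 0.20118278)·63.8/1837 = 0.0017662105.
Dept III: Wₕ = 0.40084003; term = 0.40084003²·(1 − 0.12518958)·7.78/1816 = 6.0217106 × 10^-4.
Sum = 0.007834875.
SE = √(0.007834875) = 0.08851.

0.08851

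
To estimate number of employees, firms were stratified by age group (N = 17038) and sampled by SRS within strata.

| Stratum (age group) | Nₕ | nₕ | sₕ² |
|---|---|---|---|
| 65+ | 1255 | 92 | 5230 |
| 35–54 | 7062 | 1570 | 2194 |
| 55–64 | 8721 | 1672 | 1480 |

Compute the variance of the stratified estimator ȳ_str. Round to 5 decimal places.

0.65998

Var(ȳ_str) = Σₕ Wₕ²(1 − fₕ)sₕ²/nₕ with Wₕ = Nₕ/N, N = 17038.
65+: Wₕ = 0.07365888; term = 0.07365888²·(1 − 0.07330677)·5230/92 = 0.28582491.
35–54: Wₕ = 0.41448527; term = 0.41448527²·(1 − 0.22231662)·2194/1570 = 0.18670588.
55–64: Wₕ = 0.51185585; term = 0.51185585²·(1 − 0.19172113)·1480/1672 = 0.18744852.
Sum = 0.65997931.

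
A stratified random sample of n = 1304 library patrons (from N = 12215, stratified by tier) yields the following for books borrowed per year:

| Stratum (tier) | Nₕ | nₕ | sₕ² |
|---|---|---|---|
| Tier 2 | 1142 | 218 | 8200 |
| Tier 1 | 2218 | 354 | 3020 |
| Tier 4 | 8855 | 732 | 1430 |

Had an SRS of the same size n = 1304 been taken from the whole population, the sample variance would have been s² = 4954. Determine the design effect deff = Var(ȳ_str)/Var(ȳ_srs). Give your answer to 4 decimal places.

0.4256

Var(ȳ_str) = Σ Wₕ²(1−fₕ)sₕ²/nₕ with Wₕ = Nₕ/12215:
  Tier 2: (1142/12215)²·(1−218/1142)·8200/218 = 0.26601645
  Tier 1: (2218/12215)²·(1−354/2218)·3020/354 = 0.23638733
  Tier 4: (8855/12215)²·(1−732/8855)·1430/732 = 0.94176605
  → Var(ȳ_str) = 1.4441698.
Var(ȳ_srs) = (1 − 1304/12215)·4954/1304 = 3.3935128.
deff = 1.4441698 / 3.3935128 = 0.4256.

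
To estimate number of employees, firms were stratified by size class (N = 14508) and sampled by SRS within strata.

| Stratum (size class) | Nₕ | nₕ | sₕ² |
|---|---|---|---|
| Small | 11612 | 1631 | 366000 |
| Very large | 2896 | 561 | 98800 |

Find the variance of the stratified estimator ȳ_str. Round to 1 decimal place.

Var(ȳ_str) = Σₕ Wₕ²(1 − fₕ)sₕ²/nₕ with Wₕ = Nₕ/N, N = 14508.
Small: Wₕ = 0.80038599; term = 0.80038599²·(1 − 0.14045815)·366000/1631 = 123.56433.
Very large: Wₕ = 0.19961401; term = 0.19961401²·(1 − 0.19371547)·98800/561 = 5.6580194.
Sum = 129.22235.

129.2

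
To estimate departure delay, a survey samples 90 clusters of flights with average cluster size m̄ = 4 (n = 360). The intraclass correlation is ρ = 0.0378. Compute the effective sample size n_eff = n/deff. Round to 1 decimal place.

323.3

deff = 1 + (4 − 1)·0.0378 = 1 + 0.1134 = 1.1134.
n_eff = 360 / 1.1134 = 323.3.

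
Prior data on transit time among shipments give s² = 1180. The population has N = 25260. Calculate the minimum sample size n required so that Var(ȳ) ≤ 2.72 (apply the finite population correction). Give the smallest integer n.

427

Without fpc, n₀ = s²/D = 1180/2.72 = 433.8235.
With fpc, (1 − n/N)·s²/n ≤ D requires n ≥ n₀/(1 + n₀/N) = 433.8235/(1 + 433.8235/25260) = 426.4987.
Rounding up, n = 427.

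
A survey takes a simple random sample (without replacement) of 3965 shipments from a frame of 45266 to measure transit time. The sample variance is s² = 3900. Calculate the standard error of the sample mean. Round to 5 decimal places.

Under SRS without replacement, Var(ȳ) = (1 − f)·s²/n with f = n/N = 3965/45266 = 0.08759334.
Var(ȳ) = (1 − 0.08759334)·3900/3965 = 0.91240666·0.98360656 = 0.89744918.
SE(ȳ) = √(0.89744918) = 0.94734.

0.94734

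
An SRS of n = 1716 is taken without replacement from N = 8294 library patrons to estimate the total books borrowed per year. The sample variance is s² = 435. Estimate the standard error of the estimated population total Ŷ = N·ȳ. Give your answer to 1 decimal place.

3718.9

Var(Ŷ) = N²·Var(ȳ) = N²·(1 − n/N)·s²/n.
f = 1716/8294 = 0.20689655; Var(ȳ) = 0.79310345·435/1716 = 0.20104895.
Var(Ŷ) = 8294² · 0.20104895 = 1.3830245 × 10^7.
SE(Ŷ) = √(1.3830245 × 10^7) = 3718.9.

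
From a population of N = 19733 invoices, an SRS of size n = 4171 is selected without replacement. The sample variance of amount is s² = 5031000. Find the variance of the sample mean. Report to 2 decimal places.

951.23

Under SRS without replacement, Var(ȳ) = (1 − f)·s²/n with f = n/N = 4171/19733 = 0.21137181.
Var(ȳ) = (1 − 0.21137181)·5031000/4171 = 0.78862819·1206.1856 = 951.23194.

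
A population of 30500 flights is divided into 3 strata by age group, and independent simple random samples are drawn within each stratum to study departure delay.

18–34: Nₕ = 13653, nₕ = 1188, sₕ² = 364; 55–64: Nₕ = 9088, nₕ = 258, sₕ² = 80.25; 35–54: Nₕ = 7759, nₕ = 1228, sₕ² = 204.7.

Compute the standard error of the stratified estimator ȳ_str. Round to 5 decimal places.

Var(ȳ_str) = Σₕ Wₕ²(1 − fₕ)sₕ²/nₕ with Wₕ = Nₕ/N, N = 30500.
18–34: Wₕ = 0.44763934; term = 0.44763934²·(1 − 0.08701384)·364/1188 = 0.056053875.
55–64: Wₕ = 0.29796721; term = 0.29796721²·(1 − 0.02838908)·80.25/258 = 0.026832101.
35–54: Wₕ = 0.25439344; term = 0.25439344²·(1 − 0.15826782)·204.7/1228 = 0.0090804053.
Sum = 0.091966381.
SE = √(0.091966381) = 0.30326.

0.30326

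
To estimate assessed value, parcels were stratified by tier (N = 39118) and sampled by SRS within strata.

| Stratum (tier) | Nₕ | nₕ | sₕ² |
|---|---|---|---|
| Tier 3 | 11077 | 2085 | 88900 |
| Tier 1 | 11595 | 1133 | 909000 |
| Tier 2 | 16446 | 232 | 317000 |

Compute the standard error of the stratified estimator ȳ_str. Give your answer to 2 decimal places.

Var(ȳ_str) = Σₕ Wₕ²(1 − fₕ)sₕ²/nₕ with Wₕ = Nₕ/N, N = 39118.
Tier 3: Wₕ = 0.28316887; term = 0.28316887²·(1 − 0.18822786)·88900/2085 = 2.7753699.
Tier 1: Wₕ = 0.29641086; term = 0.29641086²·(1 − 0.09771453)·909000/1133 = 63.601324.
Tier 2: Wₕ = 0.42042027; term = 0.42042027²·(1 − 0.01410677)·317000/232 = 238.10496.
Sum = 304.48165.
SE = √(304.48165) = 17.45.

17.45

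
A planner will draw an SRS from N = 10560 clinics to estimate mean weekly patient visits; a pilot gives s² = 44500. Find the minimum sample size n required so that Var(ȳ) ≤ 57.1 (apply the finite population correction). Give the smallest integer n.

Without fpc, n₀ = s²/D = 44500/57.1 = 779.3345.
With fpc, (1 − n/N)·s²/n ≤ D requires n ≥ n₀/(1 + n₀/N) = 779.3345/(1 + 779.3345/10560) = 725.7721.
Rounding up, n = 726.

726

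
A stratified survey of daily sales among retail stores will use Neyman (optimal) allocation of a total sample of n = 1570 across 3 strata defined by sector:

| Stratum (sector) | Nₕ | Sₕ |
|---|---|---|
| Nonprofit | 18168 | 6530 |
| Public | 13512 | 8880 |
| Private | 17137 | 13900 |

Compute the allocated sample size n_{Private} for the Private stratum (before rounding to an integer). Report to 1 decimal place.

Neyman allocation: nₕ = n·NₕSₕ / Σⱼ NⱼSⱼ.
Σ NⱼSⱼ = 18168·6530 + 13512·8880 + 17137·13900 = 4.768279 × 10^8.
n_{Private} = 1570·17137·13900 / (4.768279 × 10^8) = 784.3.

784.3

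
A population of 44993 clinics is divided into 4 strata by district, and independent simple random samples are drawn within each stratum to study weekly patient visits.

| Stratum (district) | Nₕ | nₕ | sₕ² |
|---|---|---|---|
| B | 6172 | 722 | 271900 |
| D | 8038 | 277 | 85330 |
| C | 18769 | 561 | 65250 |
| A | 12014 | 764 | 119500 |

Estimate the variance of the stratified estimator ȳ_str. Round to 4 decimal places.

45.8284

Var(ȳ_str) = Σₕ Wₕ²(1 − fₕ)sₕ²/nₕ with Wₕ = Nₕ/N, N = 44993.
B: Wₕ = 0.13717689; term = 0.13717689²·(1 − 0.11697991)·271900/722 = 6.2575529.
D: Wₕ = 0.17865001; term = 0.17865001²·(1 − 0.03446131)·85330/277 = 9.4928749.
C: Wₕ = 0.41715378; term = 0.41715378²·(1 − 0.02988971)·65250/561 = 19.63501.
A: Wₕ = 0.26701931; term = 0.26701931²·(1 − 0.06359248)·119500/764 = 10.442988.
Sum = 45.828426.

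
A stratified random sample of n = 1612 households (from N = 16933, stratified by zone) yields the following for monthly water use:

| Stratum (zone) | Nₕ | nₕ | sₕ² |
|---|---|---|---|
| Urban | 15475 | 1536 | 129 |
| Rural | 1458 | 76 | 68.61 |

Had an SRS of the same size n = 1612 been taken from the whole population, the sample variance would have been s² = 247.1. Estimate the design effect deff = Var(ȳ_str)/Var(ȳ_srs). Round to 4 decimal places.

0.5013

Var(ȳ_str) = Σ Wₕ²(1−fₕ)sₕ²/nₕ with Wₕ = Nₕ/16933:
  Urban: (15475/16933)²·(1−1536/15475)·129/1536 = 0.06318194
  Rural: (1458/16933)²·(1−76/1458)·68.61/76 = 0.0063441227
  → Var(ȳ_str) = 0.069526063.
Var(ȳ_srs) = (1 − 1612/16933)·247.1/1612 = 0.13869503.
deff = 0.069526063 / 0.13869503 = 0.5013.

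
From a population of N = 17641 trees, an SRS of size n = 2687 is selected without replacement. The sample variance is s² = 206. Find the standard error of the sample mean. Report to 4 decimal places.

0.2549

Under SRS without replacement, Var(ȳ) = (1 − f)·s²/n with f = n/N = 2687/17641 = 0.15231563.
Var(ȳ) = (1 − 0.15231563)·206/2687 = 0.84768437·0.076665426 = 0.064988084.
SE(ȳ) = √(0.064988084) = 0.2549.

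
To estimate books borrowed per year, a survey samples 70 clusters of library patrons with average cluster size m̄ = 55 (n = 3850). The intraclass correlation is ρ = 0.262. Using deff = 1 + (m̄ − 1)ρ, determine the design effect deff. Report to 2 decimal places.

15.15

deff = 1 + (55 − 1)·0.262 = 1 + 14.148 = 15.148.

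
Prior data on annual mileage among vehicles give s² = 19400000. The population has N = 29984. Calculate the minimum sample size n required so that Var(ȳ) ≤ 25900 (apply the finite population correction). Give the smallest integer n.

731

Without fpc, n₀ = s²/D = 19400000/25900 = 749.0347.
With fpc, (1 − n/N)·s²/n ≤ D requires n ≥ n₀/(1 + n₀/N) = 749.0347/(1 + 749.0347/29984) = 730.7790.
Rounding up, n = 731.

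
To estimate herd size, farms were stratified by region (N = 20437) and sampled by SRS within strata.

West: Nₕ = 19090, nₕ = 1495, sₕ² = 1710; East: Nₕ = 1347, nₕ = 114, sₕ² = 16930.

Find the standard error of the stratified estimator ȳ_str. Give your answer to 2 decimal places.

Var(ȳ_str) = Σₕ Wₕ²(1 − fₕ)sₕ²/nₕ with Wₕ = Nₕ/N, N = 20437.
West: Wₕ = 0.93409013; term = 0.93409013²·(1 − 0.07831325)·1710/1495 = 0.91984749.
East: Wₕ = 0.06590987; term = 0.06590987²·(1 − 0.08463252)·16930/114 = 0.59053887.
Sum = 1.5103864.
SE = √(1.5103864) = 1.23.

1.23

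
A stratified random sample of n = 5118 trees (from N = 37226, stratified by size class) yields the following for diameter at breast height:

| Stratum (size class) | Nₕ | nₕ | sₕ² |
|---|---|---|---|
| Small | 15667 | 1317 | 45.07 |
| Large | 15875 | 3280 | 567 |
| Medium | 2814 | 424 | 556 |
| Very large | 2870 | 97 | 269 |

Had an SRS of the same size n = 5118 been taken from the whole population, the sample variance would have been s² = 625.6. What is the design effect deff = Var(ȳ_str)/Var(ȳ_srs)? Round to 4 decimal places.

Var(ȳ_str) = Σ Wₕ²(1−fₕ)sₕ²/nₕ with Wₕ = Nₕ/37226:
  Small: (15667/37226)²·(1−1317/15667)·45.07/1317 = 0.0055519658
  Large: (15875/37226)²·(1−3280/15875)·567/3280 = 0.024941833
  Medium: (2814/37226)²·(1−424/2814)·556/424 = 0.0063641174
  Very large: (2870/37226)²·(1−97/2870)·269/97 = 0.015926471
  → Var(ȳ_str) = 0.052784387.
Var(ȳ_srs) = (1 − 5118/37226)·625.6/5118 = 0.10542979.
deff = 0.052784387 / 0.10542979 = 0.5007.

0.5007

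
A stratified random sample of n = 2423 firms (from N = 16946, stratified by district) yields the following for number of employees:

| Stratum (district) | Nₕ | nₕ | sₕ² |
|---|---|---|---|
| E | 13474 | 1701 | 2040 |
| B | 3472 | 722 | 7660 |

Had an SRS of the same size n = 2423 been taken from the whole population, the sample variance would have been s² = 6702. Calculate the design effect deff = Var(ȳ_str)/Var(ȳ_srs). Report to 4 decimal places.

Var(ȳ_str) = Σ Wₕ²(1−fₕ)sₕ²/nₕ with Wₕ = Nₕ/16946:
  E: (13474/16946)²·(1−1701/13474)·2040/1701 = 0.66248361
  B: (3472/16946)²·(1−722/3472)·7660/722 = 0.35275208
  → Var(ȳ_str) = 1.0152357.
Var(ȳ_srs) = (1 − 2423/16946)·6702/2423 = 2.370501.
deff = 1.0152357 / 2.370501 = 0.4283.

0.4283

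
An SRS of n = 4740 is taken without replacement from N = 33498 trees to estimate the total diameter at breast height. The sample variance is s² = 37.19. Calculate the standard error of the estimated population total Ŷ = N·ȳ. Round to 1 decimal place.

Var(Ŷ) = N²·Var(ȳ) = N²·(1 − n/N)·s²/n.
f = 4740/33498 = 0.14150099; Var(ȳ) = 0.85849901·37.19/4740 = 0.006735776.
Var(Ŷ) = 33498² · 0.006735776 = 7.558322 × 10^6.
SE(Ŷ) = √(7.558322 × 10^6) = 2749.2.

2749.2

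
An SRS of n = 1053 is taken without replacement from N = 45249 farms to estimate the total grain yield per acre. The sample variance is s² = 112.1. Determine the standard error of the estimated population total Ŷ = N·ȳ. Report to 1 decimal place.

14591.0

Var(Ŷ) = N²·Var(ȳ) = N²·(1 − n/N)·s²/n.
f = 1053/45249 = 0.02327123; Var(ȳ) = 0.97672877·112.1/1053 = 0.10398034.
Var(Ŷ) = 45249² · 0.10398034 = 2.1289683 × 10^8.
SE(Ŷ) = √(2.1289683 × 10^8) = 14591.0.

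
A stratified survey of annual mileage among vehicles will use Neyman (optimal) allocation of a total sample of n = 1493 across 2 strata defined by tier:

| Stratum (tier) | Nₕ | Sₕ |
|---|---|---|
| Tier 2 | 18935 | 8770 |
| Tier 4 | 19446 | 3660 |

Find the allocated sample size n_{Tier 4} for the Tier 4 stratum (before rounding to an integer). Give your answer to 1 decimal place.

Neyman allocation: nₕ = n·NₕSₕ / Σⱼ NⱼSⱼ.
Σ NⱼSⱼ = 18935·8770 + 19446·3660 = 2.3723231 × 10^8.
n_{Tier 4} = 1493·19446·3660 / (2.3723231 × 10^8) = 447.9.

447.9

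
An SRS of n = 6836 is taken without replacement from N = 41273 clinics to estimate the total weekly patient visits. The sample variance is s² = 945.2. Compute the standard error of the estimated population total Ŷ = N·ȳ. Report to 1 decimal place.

14018.7

Var(Ŷ) = N²·Var(ȳ) = N²·(1 − n/N)·s²/n.
f = 6836/41273 = 0.16562886; Var(ȳ) = 0.83437114·945.2/6836 = 0.11536682.
Var(Ŷ) = 41273² · 0.11536682 = 1.9652282 × 10^8.
SE(Ŷ) = √(1.9652282 × 10^8) = 14018.7.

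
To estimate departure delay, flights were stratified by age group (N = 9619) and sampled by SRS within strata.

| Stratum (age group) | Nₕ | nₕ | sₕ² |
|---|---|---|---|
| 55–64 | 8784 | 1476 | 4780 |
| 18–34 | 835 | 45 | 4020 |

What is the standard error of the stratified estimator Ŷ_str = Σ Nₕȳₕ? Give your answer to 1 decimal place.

16334.6

Var(Ŷ_str) = Σₕ Nₕ²(1 − fₕ)sₕ²/nₕ.
55–64: 8784²·(1 − 1476/8784)·4780/1476 = 2.0788943 × 10^8.
18–34: 835²·(1 − 45/835)·4020/45 = 5.8928733 × 10^7.
Sum = 2.6681816 × 10^8.
SE = √(2.6681816 × 10^8) = 16334.6.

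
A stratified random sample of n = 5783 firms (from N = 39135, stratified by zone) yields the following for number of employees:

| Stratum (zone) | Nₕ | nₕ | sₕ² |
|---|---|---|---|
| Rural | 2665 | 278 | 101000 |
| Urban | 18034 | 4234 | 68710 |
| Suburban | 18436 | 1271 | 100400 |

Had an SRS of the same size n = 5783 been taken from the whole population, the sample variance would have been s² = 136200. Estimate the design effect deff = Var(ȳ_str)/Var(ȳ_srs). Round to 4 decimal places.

Var(ȳ_str) = Σ Wₕ²(1−fₕ)sₕ²/nₕ with Wₕ = Nₕ/39135:
  Rural: (2665/39135)²·(1−278/2665)·101000/278 = 1.5090219
  Urban: (18034/39135)²·(1−4234/18034)·68710/4234 = 2.6369966
  Suburban: (18436/39135)²·(1−1271/18436)·100400/1271 = 16.321798
  → Var(ȳ_str) = 20.467817.
Var(ȳ_srs) = (1 − 5783/39135)·136200/5783 = 20.071529.
deff = 20.467817 / 20.071529 = 1.0197.

1.0197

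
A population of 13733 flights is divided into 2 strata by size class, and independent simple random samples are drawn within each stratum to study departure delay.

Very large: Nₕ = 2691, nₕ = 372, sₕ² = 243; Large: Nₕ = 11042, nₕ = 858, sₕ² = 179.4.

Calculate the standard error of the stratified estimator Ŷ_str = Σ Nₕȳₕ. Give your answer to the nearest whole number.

5253

Var(Ŷ_str) = Σₕ Nₕ²(1 − fₕ)sₕ²/nₕ.
Very large: 2691²·(1 − 372/2691)·243/372 = 4.0764093 × 10^6.
Large: 11042²·(1 − 858/11042)·179.4/858 = 2.3512634 × 10^7.
Sum = 2.7589043 × 10^7.
SE = √(2.7589043 × 10^7) = 5253.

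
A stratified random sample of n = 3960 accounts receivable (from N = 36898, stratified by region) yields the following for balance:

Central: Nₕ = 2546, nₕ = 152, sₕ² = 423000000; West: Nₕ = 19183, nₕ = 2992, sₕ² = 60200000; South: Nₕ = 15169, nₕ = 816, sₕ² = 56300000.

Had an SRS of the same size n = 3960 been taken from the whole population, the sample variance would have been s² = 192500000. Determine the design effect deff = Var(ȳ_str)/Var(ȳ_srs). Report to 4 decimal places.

Var(ȳ_str) = Σ Wₕ²(1−fₕ)sₕ²/nₕ with Wₕ = Nₕ/36898:
  Central: (2546/36898)²·(1−152/2546)·423000000/152 = 12458.727
  West: (19183/36898)²·(1−2992/19183)·60200000/2992 = 4590.0715
  South: (15169/36898)²·(1−816/15169)·56300000/816 = 11033.473
  → Var(ȳ_str) = 28082.272.
Var(ȳ_srs) = (1 − 3960/36898)·192500000/3960 = 43394.026.
deff = 28082.272 / 43394.026 = 0.6471.

0.6471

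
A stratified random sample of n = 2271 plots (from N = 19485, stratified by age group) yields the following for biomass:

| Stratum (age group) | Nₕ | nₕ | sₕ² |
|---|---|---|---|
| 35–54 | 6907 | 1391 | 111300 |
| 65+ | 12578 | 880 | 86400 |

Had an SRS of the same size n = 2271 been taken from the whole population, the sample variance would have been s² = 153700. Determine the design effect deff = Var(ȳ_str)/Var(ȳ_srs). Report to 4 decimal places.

Var(ȳ_str) = Σ Wₕ²(1−fₕ)sₕ²/nₕ with Wₕ = Nₕ/19485:
  35–54: (6907/19485)²·(1−1391/6907)·111300/1391 = 8.02936
  65+: (12578/19485)²·(1−880/12578)·86400/880 = 38.049895
  → Var(ȳ_str) = 46.079255.
Var(ȳ_srs) = (1 − 2271/19485)·153700/2271 = 59.791317.
deff = 46.079255 / 59.791317 = 0.7707.

0.7707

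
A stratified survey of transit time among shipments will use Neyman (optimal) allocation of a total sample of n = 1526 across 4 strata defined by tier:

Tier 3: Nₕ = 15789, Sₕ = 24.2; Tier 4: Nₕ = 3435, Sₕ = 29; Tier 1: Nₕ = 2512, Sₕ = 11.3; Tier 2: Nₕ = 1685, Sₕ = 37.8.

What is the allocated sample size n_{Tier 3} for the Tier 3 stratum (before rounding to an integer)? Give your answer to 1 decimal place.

1016.2

Neyman allocation: nₕ = n·NₕSₕ / Σⱼ NⱼSⱼ.
Σ NⱼSⱼ = 15789·24.2 + 3435·29 + 2512·11.3 + 1685·37.8 = 573787.4.
n_{Tier 3} = 1526·15789·24.2 / 573787.4 = 1016.2.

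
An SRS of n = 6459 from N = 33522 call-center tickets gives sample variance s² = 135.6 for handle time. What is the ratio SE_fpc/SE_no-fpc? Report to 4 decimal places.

0.8985

f = n/N = 6459/33522 = 0.19267943.
SE_no-fpc = √(s²/n) = 0.14489293; SE_fpc = √((1−f)s²/n) = 0.13018778.
Ratio = √(1−f) = 0.89851019.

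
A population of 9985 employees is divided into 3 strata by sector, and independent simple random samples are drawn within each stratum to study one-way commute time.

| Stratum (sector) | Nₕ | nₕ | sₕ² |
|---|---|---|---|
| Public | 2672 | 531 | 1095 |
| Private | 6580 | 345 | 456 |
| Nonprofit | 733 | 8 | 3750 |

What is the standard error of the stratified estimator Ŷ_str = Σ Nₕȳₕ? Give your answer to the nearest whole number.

17752

Var(Ŷ_str) = Σₕ Nₕ²(1 − fₕ)sₕ²/nₕ.
Public: 2672²·(1 − 531/2672)·1095/531 = 1.1797031 × 10^7.
Private: 6580²·(1 − 345/6580)·456/345 = 5.4226066 × 10^7.
Nonprofit: 733²·(1 − 8/733)·3750/8 = 2.4910547 × 10^8.
Sum = 3.1512857 × 10^8.
SE = √(3.1512857 × 10^8) = 17752.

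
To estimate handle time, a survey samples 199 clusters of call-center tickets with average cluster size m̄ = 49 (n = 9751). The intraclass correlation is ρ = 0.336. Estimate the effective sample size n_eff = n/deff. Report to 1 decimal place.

569.3

deff = 1 + (49 − 1)·0.336 = 1 + 16.128 = 17.128.
n_eff = 9751 / 17.128 = 569.3.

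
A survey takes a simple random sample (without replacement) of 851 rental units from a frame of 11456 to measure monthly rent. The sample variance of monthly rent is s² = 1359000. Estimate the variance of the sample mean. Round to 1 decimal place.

Under SRS without replacement, Var(ȳ) = (1 − f)·s²/n with f = n/N = 851/11456 = 0.07428422.
Var(ȳ) = (1 − 0.07428422)·1359000/851 = 0.92571578·1596.9448 = 1478.317.

1478.3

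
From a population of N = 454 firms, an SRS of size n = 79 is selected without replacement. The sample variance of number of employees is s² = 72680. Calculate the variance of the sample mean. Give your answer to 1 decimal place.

759.9

Under SRS without replacement, Var(ȳ) = (1 − f)·s²/n with f = n/N = 79/454 = 0.17400881.
Var(ȳ) = (1 − 0.17400881)·72680/79 = 0.82599119·920 = 759.91189.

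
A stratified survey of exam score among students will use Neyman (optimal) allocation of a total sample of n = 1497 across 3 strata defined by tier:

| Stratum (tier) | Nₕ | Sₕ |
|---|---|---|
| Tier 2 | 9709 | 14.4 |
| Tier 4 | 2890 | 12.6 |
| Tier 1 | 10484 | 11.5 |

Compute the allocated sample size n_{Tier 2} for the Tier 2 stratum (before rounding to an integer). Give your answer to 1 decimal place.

Neyman allocation: nₕ = n·NₕSₕ / Σⱼ NⱼSⱼ.
Σ NⱼSⱼ = 9709·14.4 + 2890·12.6 + 10484·11.5 = 296789.6.
n_{Tier 2} = 1497·9709·14.4 / 296789.6 = 705.2.

705.2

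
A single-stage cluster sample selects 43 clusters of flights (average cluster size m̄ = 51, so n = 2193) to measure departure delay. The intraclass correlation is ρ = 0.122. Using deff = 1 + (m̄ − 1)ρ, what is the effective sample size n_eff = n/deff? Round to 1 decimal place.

deff = 1 + (51 − 1)·0.122 = 1 + 6.1 = 7.1.
n_eff = 2193 / 7.1 = 308.9.

308.9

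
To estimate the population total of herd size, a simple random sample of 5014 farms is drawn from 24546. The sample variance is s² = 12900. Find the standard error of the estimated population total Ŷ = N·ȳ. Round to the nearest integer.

35121

Var(Ŷ) = N²·Var(ȳ) = N²·(1 − n/N)·s²/n.
f = 5014/24546 = 0.20426953; Var(ȳ) = 0.79573047·12900/5014 = 2.0472523.
Var(Ŷ) = 24546² · 2.0472523 = 1.233482 × 10^9.
SE(Ŷ) = √(1.233482 × 10^9) = 35121.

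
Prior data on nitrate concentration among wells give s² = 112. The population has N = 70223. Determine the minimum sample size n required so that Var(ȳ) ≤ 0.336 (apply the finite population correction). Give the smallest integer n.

332

Without fpc, n₀ = s²/D = 112/0.336 = 333.3333.
With fpc, (1 − n/N)·s²/n ≤ D requires n ≥ n₀/(1 + n₀/N) = 333.3333/(1 + 333.3333/70223) = 331.7585.
Rounding up, n = 332.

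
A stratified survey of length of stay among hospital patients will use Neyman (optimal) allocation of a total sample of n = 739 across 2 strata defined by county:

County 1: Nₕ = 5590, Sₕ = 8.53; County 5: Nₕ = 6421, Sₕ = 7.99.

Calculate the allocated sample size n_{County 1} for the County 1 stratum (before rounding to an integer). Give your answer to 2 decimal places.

355.98

Neyman allocation: nₕ = n·NₕSₕ / Σⱼ NⱼSⱼ.
Σ NⱼSⱼ = 5590·8.53 + 6421·7.99 = 98986.49.
n_{County 1} = 739·5590·8.53 / 98986.49 = 355.98.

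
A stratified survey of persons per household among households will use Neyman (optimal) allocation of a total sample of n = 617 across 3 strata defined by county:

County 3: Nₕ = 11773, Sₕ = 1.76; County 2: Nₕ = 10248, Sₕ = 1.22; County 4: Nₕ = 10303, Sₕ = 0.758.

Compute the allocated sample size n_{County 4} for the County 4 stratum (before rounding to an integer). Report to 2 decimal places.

Neyman allocation: nₕ = n·NₕSₕ / Σⱼ NⱼSⱼ.
Σ NⱼSⱼ = 11773·1.76 + 10248·1.22 + 10303·0.758 = 41032.714.
n_{County 4} = 617·10303·0.758 / 41032.714 = 117.43.

117.43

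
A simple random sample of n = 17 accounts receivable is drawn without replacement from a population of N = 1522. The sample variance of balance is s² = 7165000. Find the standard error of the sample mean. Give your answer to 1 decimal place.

645.6

Under SRS without replacement, Var(ȳ) = (1 − f)·s²/n with f = n/N = 17/1522 = 0.01116951.
Var(ȳ) = (1 − 0.01116951)·7165000/17 = 0.98883049·421470.59 = 416762.97.
SE(ȳ) = √(416762.97) = 645.6.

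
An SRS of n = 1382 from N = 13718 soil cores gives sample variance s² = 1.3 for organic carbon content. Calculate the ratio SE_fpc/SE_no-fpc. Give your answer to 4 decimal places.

f = n/N = 1382/13718 = 0.10074355.
SE_no-fpc = √(s²/n) = 0.030670274; SE_fpc = √((1−f)s²/n) = 0.029084355.
Ratio = √(1−f) = 0.94829133.

0.9483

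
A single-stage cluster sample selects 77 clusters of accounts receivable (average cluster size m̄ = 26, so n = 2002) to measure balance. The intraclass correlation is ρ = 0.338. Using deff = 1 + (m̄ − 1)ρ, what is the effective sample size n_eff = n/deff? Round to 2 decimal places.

211.85

deff = 1 + (26 − 1)·0.338 = 1 + 8.45 = 9.45.
n_eff = 2002 / 9.45 = 211.85.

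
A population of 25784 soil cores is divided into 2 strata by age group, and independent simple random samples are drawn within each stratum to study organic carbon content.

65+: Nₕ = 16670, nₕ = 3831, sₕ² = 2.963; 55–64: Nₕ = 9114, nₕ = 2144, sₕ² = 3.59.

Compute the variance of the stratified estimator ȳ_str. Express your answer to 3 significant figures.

Var(ȳ_str) = Σₕ Wₕ²(1 − fₕ)sₕ²/nₕ with Wₕ = Nₕ/N, N = 25784.
65+: Wₕ = 0.64652498; term = 0.64652498²·(1 − 0.22981404)·2.963/3831 = 2.4899218 × 10^-4.
55–64: Wₕ = 0.35347502; term = 0.35347502²·(1 − 0.23524248)·3.59/2144 = 1.5999665 × 10^-4.
Sum = 4.0898883 × 10^-4.

4.09 × 10^-4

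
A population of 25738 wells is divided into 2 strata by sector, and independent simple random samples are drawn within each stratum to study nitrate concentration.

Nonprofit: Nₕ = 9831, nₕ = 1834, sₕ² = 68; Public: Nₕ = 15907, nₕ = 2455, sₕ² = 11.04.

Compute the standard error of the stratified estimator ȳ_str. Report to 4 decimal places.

Var(ȳ_str) = Σₕ Wₕ²(1 − fₕ)sₕ²/nₕ with Wₕ = Nₕ/N, N = 25738.
Nonprofit: Wₕ = 0.38196441; term = 0.38196441²·(1 − 0.18655274)·68/1834 = 0.0044003253.
Public: Wₕ = 0.61803559; term = 0.61803559²·(1 − 0.15433457)·11.04/2455 = 0.0014525902.
Sum = 0.0058529155.
SE = √(0.0058529155) = 0.0765.

0.0765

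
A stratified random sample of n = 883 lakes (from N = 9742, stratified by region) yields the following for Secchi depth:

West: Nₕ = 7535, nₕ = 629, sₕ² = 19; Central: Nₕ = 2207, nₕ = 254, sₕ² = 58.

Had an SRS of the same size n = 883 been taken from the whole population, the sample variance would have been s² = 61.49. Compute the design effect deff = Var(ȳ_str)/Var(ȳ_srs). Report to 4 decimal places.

0.4253

Var(ȳ_str) = Σ Wₕ²(1−fₕ)sₕ²/nₕ with Wₕ = Nₕ/9742:
  West: (7535/9742)²·(1−629/7535)·19/629 = 0.016562143
  Central: (2207/9742)²·(1−254/2207)·58/254 = 0.010370569
  → Var(ȳ_str) = 0.026932712.
Var(ȳ_srs) = (1 − 883/9742)·61.49/883 = 0.063325753.
deff = 0.026932712 / 0.063325753 = 0.4253.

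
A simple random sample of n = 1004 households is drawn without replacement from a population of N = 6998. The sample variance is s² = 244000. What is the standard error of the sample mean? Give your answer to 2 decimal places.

14.43

Under SRS without replacement, Var(ȳ) = (1 − f)·s²/n with f = n/N = 1004/6998 = 0.14346956.
Var(ȳ) = (1 − 0.14346956)·244000/1004 = 0.85653044·243.02789 = 208.16078.
SE(ȳ) = √(208.16078) = 14.43.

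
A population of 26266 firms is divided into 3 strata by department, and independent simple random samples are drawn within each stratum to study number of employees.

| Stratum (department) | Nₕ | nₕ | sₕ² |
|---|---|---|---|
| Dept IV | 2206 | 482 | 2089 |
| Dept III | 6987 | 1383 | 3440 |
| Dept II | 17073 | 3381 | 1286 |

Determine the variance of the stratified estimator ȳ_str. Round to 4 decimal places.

Var(ȳ_str) = Σₕ Wₕ²(1 − fₕ)sₕ²/nₕ with Wₕ = Nₕ/N, N = 26266.
Dept IV: Wₕ = 0.08398690; term = 0.08398690²·(1 − 0.21849501)·2089/482 = 0.023891658.
Dept III: Wₕ = 0.26600929; term = 0.26600929²·(1 − 0.19793903)·3440/1383 = 0.14116832.
Dept II: Wₕ = 0.65000381; term = 0.65000381²·(1 − 0.19803198)·1286/3381 = 0.12887974.
Sum = 0.29393972.

0.2939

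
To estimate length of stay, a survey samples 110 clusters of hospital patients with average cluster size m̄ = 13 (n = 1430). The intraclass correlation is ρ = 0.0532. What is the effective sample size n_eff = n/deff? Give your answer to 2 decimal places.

872.80

deff = 1 + (13 − 1)·0.0532 = 1 + 0.6384 = 1.6384.
n_eff = 1430 / 1.6384 = 872.80.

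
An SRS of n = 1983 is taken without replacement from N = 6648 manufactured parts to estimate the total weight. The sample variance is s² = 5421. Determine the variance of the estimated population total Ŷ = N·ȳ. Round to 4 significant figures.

Var(Ŷ) = N²·Var(ȳ) = N²·(1 − n/N)·s²/n.
f = 1983/6648 = 0.29828520; Var(ȳ) = 0.70171480·5421/1983 = 1.9183035.
Var(Ŷ) = 6648² · 1.9183035 = 8.4781157 × 10^7.

8.478 × 10^7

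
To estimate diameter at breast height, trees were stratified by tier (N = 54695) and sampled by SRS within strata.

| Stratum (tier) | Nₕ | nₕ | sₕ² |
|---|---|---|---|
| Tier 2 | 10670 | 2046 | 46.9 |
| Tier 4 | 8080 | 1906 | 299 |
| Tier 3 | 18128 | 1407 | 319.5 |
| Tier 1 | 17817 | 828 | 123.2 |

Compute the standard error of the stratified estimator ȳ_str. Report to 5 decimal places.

0.20343

Var(ȳ_str) = Σₕ Wₕ²(1 − fₕ)sₕ²/nₕ with Wₕ = Nₕ/N, N = 54695.
Tier 2: Wₕ = 0.19508182; term = 0.19508182²·(1 − 0.19175258)·46.9/2046 = 7.0509093 × 10^-4.
Tier 4: Wₕ = 0.14772831; term = 0.14772831²·(1 − 0.23589109)·299/1906 = 0.0026159596.
Tier 3: Wₕ = 0.33143797; term = 0.33143797²·(1 − 0.07761474)·319.5/1407 = 0.023008783.
Tier 1: Wₕ = 0.32575190; term = 0.32575190²·(1 − 0.04647247)·123.2/828 = 0.015055234.
Sum = 0.041385068.
SE = √(0.041385068) = 0.20343.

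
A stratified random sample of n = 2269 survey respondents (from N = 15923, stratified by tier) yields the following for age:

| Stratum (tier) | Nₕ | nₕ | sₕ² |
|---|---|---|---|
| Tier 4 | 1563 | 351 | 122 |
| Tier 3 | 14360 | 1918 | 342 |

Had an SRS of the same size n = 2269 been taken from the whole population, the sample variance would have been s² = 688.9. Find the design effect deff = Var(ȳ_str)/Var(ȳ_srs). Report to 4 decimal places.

0.4926

Var(ȳ_str) = Σ Wₕ²(1−fₕ)sₕ²/nₕ with Wₕ = Nₕ/15923:
  Tier 4: (1563/15923)²·(1−351/1563)·122/351 = 0.0025969556
  Tier 3: (14360/15923)²·(1−1918/14360)·342/1918 = 0.12565285
  → Var(ȳ_str) = 0.12824981.
Var(ȳ_srs) = (1 − 2269/15923)·688.9/2269 = 0.26034947.
deff = 0.12824981 / 0.26034947 = 0.4926.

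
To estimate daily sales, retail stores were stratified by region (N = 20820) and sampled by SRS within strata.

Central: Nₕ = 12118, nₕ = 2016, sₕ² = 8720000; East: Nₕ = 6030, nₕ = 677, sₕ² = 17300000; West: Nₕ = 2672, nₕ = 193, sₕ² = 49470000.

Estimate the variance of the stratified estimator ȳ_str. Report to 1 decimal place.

Var(ȳ_str) = Σₕ Wₕ²(1 − fₕ)sₕ²/nₕ with Wₕ = Nₕ/N, N = 20820.
Central: Wₕ = 0.58203650; term = 0.58203650²·(1 − 0.16636409)·8720000/2016 = 1221.5263.
East: Wₕ = 0.28962536; term = 0.28962536²·(1 − 0.11227197)·17300000/677 = 1902.8762.
West: Wₕ = 0.12833814; term = 0.12833814²·(1 − 0.07223054)·49470000/193 = 3916.8427.
Sum = 7041.2452.

7041.2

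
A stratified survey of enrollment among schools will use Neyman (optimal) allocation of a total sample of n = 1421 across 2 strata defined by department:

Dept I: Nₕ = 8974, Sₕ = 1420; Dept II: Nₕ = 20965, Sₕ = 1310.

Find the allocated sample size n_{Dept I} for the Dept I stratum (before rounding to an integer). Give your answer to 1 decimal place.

450.4

Neyman allocation: nₕ = n·NₕSₕ / Σⱼ NⱼSⱼ.
Σ NⱼSⱼ = 8974·1420 + 20965·1310 = 4.020723 × 10^7.
n_{Dept I} = 1421·8974·1420 / (4.020723 × 10^7) = 450.4.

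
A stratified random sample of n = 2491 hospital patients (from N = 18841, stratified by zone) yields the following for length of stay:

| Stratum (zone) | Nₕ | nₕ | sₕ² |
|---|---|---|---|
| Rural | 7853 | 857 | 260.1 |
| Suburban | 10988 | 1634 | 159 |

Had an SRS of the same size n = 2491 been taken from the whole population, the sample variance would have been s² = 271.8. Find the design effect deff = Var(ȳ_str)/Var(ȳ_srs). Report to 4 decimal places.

Var(ȳ_str) = Σ Wₕ²(1−fₕ)sₕ²/nₕ with Wₕ = Nₕ/18841:
  Rural: (7853/18841)²·(1−857/7853)·260.1/857 = 0.046971781
  Suburban: (10988/18841)²·(1−1634/10988)·159/1634 = 0.028174304
  → Var(ȳ_str) = 0.075146085.
Var(ȳ_srs) = (1 − 2491/18841)·271.8/2491 = 0.09468682.
deff = 0.075146085 / 0.09468682 = 0.7936.

0.7936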